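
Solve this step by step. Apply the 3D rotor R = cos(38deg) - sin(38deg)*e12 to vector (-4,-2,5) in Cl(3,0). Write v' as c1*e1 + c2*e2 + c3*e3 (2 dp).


Rotor R = cos(38deg) - sin(38deg)*e12
Rotation angle theta = 2 * 38 = 76 degrees in the e12 plane (e1 -> e2).
The component perpendicular to the plane (e3) is invariant: v'_3 = v3 = 5.00
cos(76deg) = 0.2419, sin(76deg) = 0.9703
v'_1 = v1*cos(theta) - v2*sin(theta) = -4*0.2419 - (-2)*0.9703 = 0.97
v'_2 = v1*sin(theta) + v2*cos(theta) = -4*0.9703 + (-2)*0.2419 = -4.37
v' = 0.97*e1 - 4.37*e2 + 5.00*e3


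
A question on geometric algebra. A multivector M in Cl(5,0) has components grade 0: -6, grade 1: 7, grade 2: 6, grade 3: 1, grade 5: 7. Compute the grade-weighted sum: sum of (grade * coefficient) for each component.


Grade-weighted sum = sum of grade_k * coefficient_k
0*(-6) = 0
1*7 = 7
2*6 = 12
3*1 = 3
5*7 = 35
Total = 0 + 7 + 12 + 3 + 35 = 57


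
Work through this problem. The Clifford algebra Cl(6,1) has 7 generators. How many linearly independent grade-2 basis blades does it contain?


Number of grade-k basis blades in Cl(p,q) with n = p + q is C(n, k).
n = 6 + 1 = 7
C(7, 2) = 7! / (2! * 5!)
= 5040 / (2 * 120)
= 21


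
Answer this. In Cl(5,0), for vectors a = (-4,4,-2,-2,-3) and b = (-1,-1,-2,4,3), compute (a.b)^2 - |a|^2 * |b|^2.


a . b = (-4)*(-1) + 4*(-1) + (-2)*(-2) + (-2)*4 + (-3)*3
= 4 + (-4) + 4 + (-8) + (-9) = -13
|a|^2 = (-4)^2 + 4^2 + (-2)^2 + (-2)^2 + (-3)^2 = 49
|b|^2 = (-1)^2 + (-1)^2 + (-2)^2 + 4^2 + 3^2 = 31
(a.b)^2 = (-13)^2 = 169
|a|^2 * |b|^2 = 49 * 31 = 1519
Result = 169 - 1519 = -1350


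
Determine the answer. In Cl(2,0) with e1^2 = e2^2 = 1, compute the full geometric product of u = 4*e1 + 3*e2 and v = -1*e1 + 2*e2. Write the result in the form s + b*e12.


Expand: (4*e1 + 3*e2)(-1*e1 + 2*e2)
= 4*(-1)*e1e1 + 4*2*e1e2 + 3*(-1)*e2e1 + 3*2*e2e2
Using e1^2 = e2^2 = 1, e2e1 = -e1e2:
Scalar part s = 4*(-1) + 3*2 = -4 + 6 = 2
Bivector part b = 4*2 - 3*(-1) = 8 - (-3) = 11
uv = 2 + 11*e12


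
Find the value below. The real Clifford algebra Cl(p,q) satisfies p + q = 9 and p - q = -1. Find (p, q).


We need p + q = 9 and p - q = -1.
Adding: 2p = 9 + (-1) = 8, so p = 4.
Then q = 9 - 4 = 5.
(p, q) = (4, 5)


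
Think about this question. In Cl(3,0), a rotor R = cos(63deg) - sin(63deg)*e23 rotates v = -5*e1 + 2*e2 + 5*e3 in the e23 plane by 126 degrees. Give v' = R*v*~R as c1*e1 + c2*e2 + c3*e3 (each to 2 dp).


Rotor R = cos(63deg) - sin(63deg)*e23
Rotation angle theta = 2 * 63 = 126 degrees in the e23 plane (e2 -> e3).
The component perpendicular to the plane (e1) is invariant: v'_1 = v1 = -5.00
cos(126deg) = -0.5878, sin(126deg) = 0.8090
v'_2 = v2*cos(theta) - v3*sin(theta) = 2*(-0.5878) - 5*0.8090 = -5.22
v'_3 = v2*sin(theta) + v3*cos(theta) = 2*0.8090 + 5*(-0.5878) = -1.32
v' = -5.00*e1 - 5.22*e2 - 1.32*e3


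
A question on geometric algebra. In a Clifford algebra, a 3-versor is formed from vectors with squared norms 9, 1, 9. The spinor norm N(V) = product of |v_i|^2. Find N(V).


Spinor norm N(V) = |v1|^2 * |v2|^2 * ... * |v3|^2
= 9 * 1 * 9
Running product: 9, 9, 81
N(V) = 81


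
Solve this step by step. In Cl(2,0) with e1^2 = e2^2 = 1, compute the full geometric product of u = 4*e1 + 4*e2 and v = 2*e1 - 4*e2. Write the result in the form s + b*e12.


Expand: (4*e1 + 4*e2)(2*e1 - 4*e2)
= 4*2*e1e1 + 4*(-4)*e1e2 + 4*2*e2e1 + 4*(-4)*e2e2
Using e1^2 = e2^2 = 1, e2e1 = -e1e2:
Scalar part s = 4*2 + 4*(-4) = 8 + (-16) = -8
Bivector part b = 4*(-4) - 4*2 = -16 - 8 = -24
uv = -8 - 24*e12


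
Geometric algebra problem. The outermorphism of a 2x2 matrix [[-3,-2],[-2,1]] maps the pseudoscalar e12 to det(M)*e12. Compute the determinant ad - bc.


The outermorphism of a linear map f sends e1^e2 to f(e1)^f(e2).
f(e1) = -3*e1 - 2*e2
f(e2) = -2*e1 + 1*e2
f(e1) ^ f(e2) = (-3*e1 - 2*e2) ^ (-2*e1 + 1*e2)
= (-3)*1*e12 + (-2)*(-2)*e21
= (-3 - 4)*e12
= -7*e12
Coefficient = -7


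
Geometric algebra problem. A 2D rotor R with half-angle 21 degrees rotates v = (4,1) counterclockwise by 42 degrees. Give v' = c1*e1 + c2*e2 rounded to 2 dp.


Rotor R = cos(21deg) - sin(21deg)*e12
Rotation angle theta = 2 * 21 = 42 degrees
v' = R*v*~R rotates v by theta.
cos(42deg) = 0.7431, sin(42deg) = 0.6691
v'_1 = 4*cos(42deg) - 1*sin(42deg)
= 4*0.7431 - 1*0.6691
= 2.30
v'_2 = 4*sin(42deg) + 1*cos(42deg)
= 4*0.6691 + 1*0.7431
= 3.42
v' = 2.30*e1 + 3.42*e2


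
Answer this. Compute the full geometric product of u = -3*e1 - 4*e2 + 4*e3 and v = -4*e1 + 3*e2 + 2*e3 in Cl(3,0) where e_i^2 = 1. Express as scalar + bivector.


In Cl(3,0): e_i^2 = 1, e_ie_j = -e_je_i for i != j.
Scalar part = u . v = (-3)*(-4) + (-4)*3 + 4*2
= 12 + (-12) + 8 = 8
e12 coeff = (-3)*3 - (-4)*(-4) = -9 - 16 = -25
e13 coeff = (-3)*2 - 4*(-4) = -6 - (-16) = 10
e23 coeff = (-4)*2 - 4*3 = -8 - 12 = -20
uv = 8 - 25*e12 + 10*e13 - 20*e23


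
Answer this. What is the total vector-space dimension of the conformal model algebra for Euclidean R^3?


The conformal model of R^3 uses Cl(4,1): the 3 Euclidean generators plus two extra orthogonal generators e+ (e+^2 = +1) and e- (e-^2 = -1), from which the null vectors e0, einf are built.
Number of generators m = 3 + 2 = 5.
dim Cl(p,q) = 2^m = 2^5 = 32


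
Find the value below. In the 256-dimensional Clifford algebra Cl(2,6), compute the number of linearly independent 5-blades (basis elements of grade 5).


Number of grade-k basis blades in Cl(p,q) with n = p + q is C(n, k).
n = 2 + 6 = 8
C(8, 5) = 8! / (5! * 3!)
= 40320 / (120 * 6)
= 56


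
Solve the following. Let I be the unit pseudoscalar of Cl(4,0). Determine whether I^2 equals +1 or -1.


The pseudoscalar I = e1...e_n (product of all n generators) of Cl(p,q) satisfies I^2 = (-1)^(q + n(n-1)/2).
p = 4, q = 0, n = p + q = 4
n(n-1)/2 = 4 * 3 / 2 = 6
Exponent = q + n(n-1)/2 = 0 + 6 = 6
I^2 = (-1)^6 = +1


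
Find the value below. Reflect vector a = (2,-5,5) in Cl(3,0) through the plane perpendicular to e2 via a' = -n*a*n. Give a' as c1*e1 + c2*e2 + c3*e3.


Reflection formula: a' = -n*a*n, with n = e2 (unit vector, n^2 = 1).
For reflection through hyperplane perp to e2:
The component along e2 flips sign, others stay.
a = (2, -5, 5)
a' = (2, 5, 5)
a' = 2*e1 + 5*e2 + 5*e3


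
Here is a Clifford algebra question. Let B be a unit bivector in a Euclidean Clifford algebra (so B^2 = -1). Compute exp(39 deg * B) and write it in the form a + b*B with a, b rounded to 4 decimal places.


For a unit bivector B with B^2 = -1, the exponential series gives
e^(theta*B) = cos(theta) + sin(theta)*B (the GA analogue of Euler's formula).
theta = 39 degrees = 0.680678 rad
cos(39 deg) = 0.7771
sin(39 deg) = 0.6293
exp(theta*B) = 0.7771 + 0.6293*B


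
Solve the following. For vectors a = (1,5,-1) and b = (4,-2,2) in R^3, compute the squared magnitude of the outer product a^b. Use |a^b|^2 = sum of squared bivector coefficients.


a wedge b = (a1*b2 - a2*b1)*e12 + (a1*b3 - a3*b1)*e13 + (a2*b3 - a3*b2)*e23
e12 coeff: 1*(-2) - 5*4 = -2 - 20 = -22
e13 coeff: 1*2 - (-1)*4 = 2 - (-4) = 6
e23 coeff: 5*2 - (-1)*(-2) = 10 - 2 = 8
|a wedge b|^2 = (-22)^2 + 6^2 + 8^2
= 484 + 36 + 64
= 584


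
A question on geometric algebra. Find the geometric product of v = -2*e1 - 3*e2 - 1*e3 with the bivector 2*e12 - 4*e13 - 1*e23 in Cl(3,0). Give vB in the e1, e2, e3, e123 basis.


vB has grade-1 (vector) and grade-3 (trivector) parts: vB = (v _| B) + (v ^ B).
Vector part <vB>_1:
  e1: -v2*b12 - v3*b13 = -(-3)*(2) - (-1)*(-4) = 2
  e2: v1*b12 - v3*b23 = (-2)*(2) - (-1)*(-1) = -5
  e3: v1*b13 + v2*b23 = (-2)*(-4) + (-3)*(-1) = 11
Trivector part <vB>_3:
  e123: v1*b23 - v2*b13 + v3*b12 = (-2)*(-1) - (-3)*(-4) + (-1)*(2) = -12
vB = 2*e1 - 5*e2 + 11*e3 - 12*e123


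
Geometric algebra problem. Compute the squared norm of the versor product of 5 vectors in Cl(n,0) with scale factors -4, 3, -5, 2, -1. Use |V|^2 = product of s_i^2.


Each vector v_i has |v_i|^2 = s_i^2
Squared scales: (-4)^2 = 16, 3^2 = 9, (-5)^2 = 25, 2^2 = 4, (-1)^2 = 1
|V|^2 = 16 * 9 * 25 * 4 * 1
= 14400


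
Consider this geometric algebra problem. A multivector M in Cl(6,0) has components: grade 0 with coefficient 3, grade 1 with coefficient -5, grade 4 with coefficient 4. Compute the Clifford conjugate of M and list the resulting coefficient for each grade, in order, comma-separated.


Clifford conjugate sign for grade k: (-1)^(k(k+1)/2)
Grade 0: (-1)^(0*1/2) = (-1)^0 = 1, coeff 3 -> 3
Grade 1: (-1)^(1*2/2) = (-1)^1 = -1, coeff -5 -> 5
Grade 4: (-1)^(4*5/2) = (-1)^10 = 1, coeff 4 -> 4
Conjugated coefficients: 3, 5, 4


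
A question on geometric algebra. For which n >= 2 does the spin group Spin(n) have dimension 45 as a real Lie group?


dim Spin(n) = dim so(n) = n(n-1)/2.
Solve n(n-1)/2 = 45, i.e. n^2 - n - 90 = 0.
Discriminant = 1 + 8*45 = 361
n = (1 + sqrt(361))/2 = (1 + 19)/2 = 10


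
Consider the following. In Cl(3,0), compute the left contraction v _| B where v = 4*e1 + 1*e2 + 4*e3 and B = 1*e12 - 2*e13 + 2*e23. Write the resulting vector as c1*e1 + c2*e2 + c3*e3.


Left contraction v _| B = <vB>_1 (grade-1 part of the geometric product vB).
Using e1_|e12 = e2, e2_|e12 = -e1, e1_|e13 = e3, e3_|e13 = -e1, e2_|e23 = e3, e3_|e23 = -e2:
e1 coeff: -v2*b12 - v3*b13 = -(1)*(1) - (4)*(-2) = 7
e2 coeff: v1*b12 - v3*b23 = (4)*(1) - (4)*(2) = -4
e3 coeff: v1*b13 + v2*b23 = (4)*(-2) + (1)*(2) = -6
v _| B = 7*e1 - 4*e2 - 6*e3


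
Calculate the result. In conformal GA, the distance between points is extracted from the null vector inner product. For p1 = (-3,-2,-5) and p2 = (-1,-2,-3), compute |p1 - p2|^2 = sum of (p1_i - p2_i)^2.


p1 - p2 = (-2, 0, -2)
|p1 - p2|^2 = (-2)^2 + 0^2 + (-2)^2
= 4 + 0 + 4
= 8


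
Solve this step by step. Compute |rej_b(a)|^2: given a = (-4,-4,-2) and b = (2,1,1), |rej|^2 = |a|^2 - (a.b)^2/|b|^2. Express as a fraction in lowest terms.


|a|^2 = (-4)^2 + (-4)^2 + (-2)^2 = 36
|b|^2 = 2^2 + 1^2 + 1^2 = 6
a . b = (-4)*2 + (-4)*1 + (-2)*1 = -14
(a.b)^2 = (-14)^2 = 196
|rej|^2 = 36 - 196/6
= (216 - 196)/6
= 20/6
In lowest terms: 10/3


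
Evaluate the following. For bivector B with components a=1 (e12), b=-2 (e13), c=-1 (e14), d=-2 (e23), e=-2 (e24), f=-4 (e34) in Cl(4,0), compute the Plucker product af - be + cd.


Plucker relation: af - be + cd
a*f = 1*(-4) = -4
b*e = (-2)*(-2) = 4
c*d = (-1)*(-2) = 2
af - be + cd = -4 - 4 + 2
= -6


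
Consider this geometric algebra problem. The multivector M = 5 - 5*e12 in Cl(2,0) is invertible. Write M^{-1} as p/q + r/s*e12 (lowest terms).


M = 5 - 5*e12, where e12^2 = -1.
Since M commutes with its reverse ~M = a - b*e12, M * ~M = a^2 - b^2*e12^2 = a^2 + b^2.
So M^{-1} = ~M / (a^2 + b^2) = (a - b*e12)/(a^2 + b^2).
a^2 + b^2 = 25 + 25 = 50
Scalar part = 5/50 = 1/10
Bivector coeff = 5/50 = 1/10
M^{-1} = 1/10 + 1/10*e12


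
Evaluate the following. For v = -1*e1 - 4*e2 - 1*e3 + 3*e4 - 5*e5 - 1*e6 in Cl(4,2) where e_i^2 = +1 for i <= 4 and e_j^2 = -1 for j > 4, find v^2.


v^2 = sum of c_i^2 * e_i^2
Positive signature terms (e_i^2 = +1): (-1)^2 + (-4)^2 + (-1)^2 + 3^2 = 27
Negative signature terms (e_j^2 = -1): (-5)^2 + (-1)^2 = 26
v^2 = 27 - 26 = 1


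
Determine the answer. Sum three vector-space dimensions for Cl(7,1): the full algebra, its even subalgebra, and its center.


n = 7 + 1 = 8
Total dim = 2^8 = 256
Even subalgebra dim = 2^7 = 128
n is even, so center dim = 1
Sum = 256 + 128 + 1 = 385


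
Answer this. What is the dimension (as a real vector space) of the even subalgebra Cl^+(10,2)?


Even subalgebra dimension = 2^(n-1)
n = 10 + 2 = 12
2^(12 - 1) = 2^11 = 2048
Verification: sum of C(12,k) for even k = 1 + 66 + 495 + 924 + 495 + 66 + 1 = 2048
Result = 2048


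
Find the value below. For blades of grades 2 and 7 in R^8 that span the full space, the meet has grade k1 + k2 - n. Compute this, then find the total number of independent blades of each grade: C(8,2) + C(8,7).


Meet grade = grade(A) + grade(B) - n
= 2 + 7 - 8 = 1
C(8,2) = 28
C(8,7) = 8
dim_A + dim_B = 28 + 8 = 36


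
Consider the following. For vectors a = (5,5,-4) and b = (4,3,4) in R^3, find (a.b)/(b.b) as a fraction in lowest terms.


Projection coefficient = (a . b) / (b . b)
a . b = 5*4 + 5*3 + (-4)*4
= 20 + 15 + (-16) = 19
b . b = 4^2 + 3^2 + 4^2
= 16 + 9 + 16 = 41
Coefficient = 19/41
In lowest terms: 19/41


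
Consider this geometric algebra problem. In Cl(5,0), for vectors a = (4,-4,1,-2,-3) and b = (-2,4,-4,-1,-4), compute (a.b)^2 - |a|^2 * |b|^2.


a . b = 4*(-2) + (-4)*4 + 1*(-4) + (-2)*(-1) + (-3)*(-4)
= -8 + (-16) + (-4) + 2 + 12 = -14
|a|^2 = 4^2 + (-4)^2 + 1^2 + (-2)^2 + (-3)^2 = 46
|b|^2 = (-2)^2 + 4^2 + (-4)^2 + (-1)^2 + (-4)^2 = 53
(a.b)^2 = (-14)^2 = 196
|a|^2 * |b|^2 = 46 * 53 = 2438
Result = 196 - 2438 = -2242


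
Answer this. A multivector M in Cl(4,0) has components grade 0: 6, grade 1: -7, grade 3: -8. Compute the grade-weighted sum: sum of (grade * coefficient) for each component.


Grade-weighted sum = sum of grade_k * coefficient_k
0*6 = 0
1*(-7) = -7
3*(-8) = -24
Total = 0 + (-7) + (-24) = -31


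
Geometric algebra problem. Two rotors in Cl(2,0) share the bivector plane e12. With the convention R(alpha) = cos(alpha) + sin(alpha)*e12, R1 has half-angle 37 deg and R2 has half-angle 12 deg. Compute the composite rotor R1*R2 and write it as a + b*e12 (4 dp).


Same-plane rotors commute and their half-angles add:
R1*R2 = cos(a1 + a2) + sin(a1 + a2)*e12.
a1 + a2 = 37 + 12 = 49 deg
cos(49 deg) = 0.6561
sin(49 deg) = 0.7547
R1*R2 = 0.6561 + 0.7547*e12


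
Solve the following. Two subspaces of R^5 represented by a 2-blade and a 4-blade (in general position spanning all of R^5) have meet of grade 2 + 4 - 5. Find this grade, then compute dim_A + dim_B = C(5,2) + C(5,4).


Meet grade = grade(A) + grade(B) - n
= 2 + 4 - 5 = 1
C(5,2) = 10
C(5,4) = 5
dim_A + dim_B = 10 + 5 = 15


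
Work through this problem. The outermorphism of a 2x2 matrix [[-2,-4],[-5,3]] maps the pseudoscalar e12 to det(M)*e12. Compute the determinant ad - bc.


The outermorphism of a linear map f sends e1^e2 to f(e1)^f(e2).
f(e1) = -2*e1 - 5*e2
f(e2) = -4*e1 + 3*e2
f(e1) ^ f(e2) = (-2*e1 - 5*e2) ^ (-4*e1 + 3*e2)
= (-2)*3*e12 + (-5)*(-4)*e21
= (-6 - 20)*e12
= -26*e12
Coefficient = -26


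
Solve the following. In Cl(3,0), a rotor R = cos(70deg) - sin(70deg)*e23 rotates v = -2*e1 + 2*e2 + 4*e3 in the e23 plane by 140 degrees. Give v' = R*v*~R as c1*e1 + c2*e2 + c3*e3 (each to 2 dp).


Rotor R = cos(70deg) - sin(70deg)*e23
Rotation angle theta = 2 * 70 = 140 degrees in the e23 plane (e2 -> e3).
The component perpendicular to the plane (e1) is invariant: v'_1 = v1 = -2.00
cos(140deg) = -0.7660, sin(140deg) = 0.6428
v'_2 = v2*cos(theta) - v3*sin(theta) = 2*(-0.7660) - 4*0.6428 = -4.10
v'_3 = v2*sin(theta) + v3*cos(theta) = 2*0.6428 + 4*(-0.7660) = -1.78
v' = -2.00*e1 - 4.10*e2 - 1.78*e3


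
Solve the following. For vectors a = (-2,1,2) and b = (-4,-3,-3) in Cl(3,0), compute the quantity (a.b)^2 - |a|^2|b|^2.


a . b = (-2)*(-4) + 1*(-3) + 2*(-3)
= 8 + (-3) + (-6) = -1
|a|^2 = (-2)^2 + 1^2 + 2^2 = 9
|b|^2 = (-4)^2 + (-3)^2 + (-3)^2 = 34
(a.b)^2 = (-1)^2 = 1
|a|^2 * |b|^2 = 9 * 34 = 306
Result = 1 - 306 = -305


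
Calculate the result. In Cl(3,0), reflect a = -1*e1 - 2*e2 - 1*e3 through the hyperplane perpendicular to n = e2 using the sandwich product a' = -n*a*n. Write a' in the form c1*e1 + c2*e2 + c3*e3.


Reflection formula: a' = -n*a*n, with n = e2 (unit vector, n^2 = 1).
For reflection through hyperplane perp to e2:
The component along e2 flips sign, others stay.
a = (-1, -2, -1)
a' = (-1, 2, -1)
a' = -1*e1 + 2*e2 - 1*e3


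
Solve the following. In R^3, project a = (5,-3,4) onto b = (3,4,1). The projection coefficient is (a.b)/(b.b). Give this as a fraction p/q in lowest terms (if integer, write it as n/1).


Projection coefficient = (a . b) / (b . b)
a . b = 5*3 + (-3)*4 + 4*1
= 15 + (-12) + 4 = 7
b . b = 3^2 + 4^2 + 1^2
= 9 + 16 + 1 = 26
Coefficient = 7/26
In lowest terms: 7/26


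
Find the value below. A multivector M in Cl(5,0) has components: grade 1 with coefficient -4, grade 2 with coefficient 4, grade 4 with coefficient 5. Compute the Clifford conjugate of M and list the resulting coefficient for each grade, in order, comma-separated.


Clifford conjugate sign for grade k: (-1)^(k(k+1)/2)
Grade 1: (-1)^(1*2/2) = (-1)^1 = -1, coeff -4 -> 4
Grade 2: (-1)^(2*3/2) = (-1)^3 = -1, coeff 4 -> -4
Grade 4: (-1)^(4*5/2) = (-1)^10 = 1, coeff 5 -> 5
Conjugated coefficients: 4, -4, 5


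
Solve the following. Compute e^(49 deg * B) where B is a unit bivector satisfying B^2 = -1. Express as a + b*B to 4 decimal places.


For a unit bivector B with B^2 = -1, the exponential series gives
e^(theta*B) = cos(theta) + sin(theta)*B (the GA analogue of Euler's formula).
theta = 49 degrees = 0.855211 rad
cos(49 deg) = 0.6561
sin(49 deg) = 0.7547
exp(theta*B) = 0.6561 + 0.7547*B


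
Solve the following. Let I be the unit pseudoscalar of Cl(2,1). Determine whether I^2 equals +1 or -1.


The pseudoscalar I = e1...e_n (product of all n generators) of Cl(p,q) satisfies I^2 = (-1)^(q + n(n-1)/2).
p = 2, q = 1, n = p + q = 3
n(n-1)/2 = 3 * 2 / 2 = 3
Exponent = q + n(n-1)/2 = 1 + 3 = 4
I^2 = (-1)^4 = +1


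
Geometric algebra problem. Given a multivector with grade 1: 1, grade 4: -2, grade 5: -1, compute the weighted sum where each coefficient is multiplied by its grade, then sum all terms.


Grade-weighted sum = sum of grade_k * coefficient_k
1*1 = 1
4*(-2) = -8
5*(-1) = -5
Total = 1 + (-8) + (-5) = -12


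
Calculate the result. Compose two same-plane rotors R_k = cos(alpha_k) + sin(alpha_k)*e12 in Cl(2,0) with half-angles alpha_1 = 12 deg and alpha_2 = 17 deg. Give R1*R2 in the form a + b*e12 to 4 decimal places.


Same-plane rotors commute and their half-angles add:
R1*R2 = cos(a1 + a2) + sin(a1 + a2)*e12.
a1 + a2 = 12 + 17 = 29 deg
cos(29 deg) = 0.8746
sin(29 deg) = 0.4848
R1*R2 = 0.8746 + 0.4848*e12


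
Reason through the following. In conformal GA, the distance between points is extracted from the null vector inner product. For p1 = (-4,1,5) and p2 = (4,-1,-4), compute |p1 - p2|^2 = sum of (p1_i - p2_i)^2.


p1 - p2 = (-8, 2, 9)
|p1 - p2|^2 = (-8)^2 + 2^2 + 9^2
= 64 + 4 + 81
= 149


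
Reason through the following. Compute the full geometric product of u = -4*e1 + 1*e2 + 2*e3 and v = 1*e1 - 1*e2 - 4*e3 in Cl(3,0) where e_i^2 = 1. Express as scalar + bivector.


In Cl(3,0): e_i^2 = 1, e_ie_j = -e_je_i for i != j.
Scalar part = u . v = (-4)*1 + 1*(-1) + 2*(-4)
= -4 + (-1) + (-8) = -13
e12 coeff = (-4)*(-1) - 1*1 = 4 - 1 = 3
e13 coeff = (-4)*(-4) - 2*1 = 16 - 2 = 14
e23 coeff = 1*(-4) - 2*(-1) = -4 - (-2) = -2
uv = -13 + 3*e12 + 14*e13 - 2*e23


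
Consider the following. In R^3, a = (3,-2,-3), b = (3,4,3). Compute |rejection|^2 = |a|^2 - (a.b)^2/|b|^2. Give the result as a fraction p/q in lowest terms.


|a|^2 = 3^2 + (-2)^2 + (-3)^2 = 22
|b|^2 = 3^2 + 4^2 + 3^2 = 34
a . b = 3*3 + (-2)*4 + (-3)*3 = -8
(a.b)^2 = (-8)^2 = 64
|rej|^2 = 22 - 64/34
= (748 - 64)/34
= 684/34
In lowest terms: 342/17


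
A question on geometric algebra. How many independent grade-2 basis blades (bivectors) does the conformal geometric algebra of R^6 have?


The conformal model of R^6 uses Cl(7,1) with m = 6 + 2 = 8 generators.
Number of grade-2 blades = C(m, 2) = C(8, 2)
= 8*7/2 = 28


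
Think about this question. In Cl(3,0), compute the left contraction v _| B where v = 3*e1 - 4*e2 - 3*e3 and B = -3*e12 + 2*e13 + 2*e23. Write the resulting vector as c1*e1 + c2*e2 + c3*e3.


Left contraction v _| B = <vB>_1 (grade-1 part of the geometric product vB).
Using e1_|e12 = e2, e2_|e12 = -e1, e1_|e13 = e3, e3_|e13 = -e1, e2_|e23 = e3, e3_|e23 = -e2:
e1 coeff: -v2*b12 - v3*b13 = -(-4)*(-3) - (-3)*(2) = -6
e2 coeff: v1*b12 - v3*b23 = (3)*(-3) - (-3)*(2) = -3
e3 coeff: v1*b13 + v2*b23 = (3)*(2) + (-4)*(2) = -2
v _| B = -6*e1 - 3*e2 - 2*e3


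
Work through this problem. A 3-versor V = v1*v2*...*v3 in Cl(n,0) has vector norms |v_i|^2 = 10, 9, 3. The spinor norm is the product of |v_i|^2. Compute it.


Spinor norm N(V) = |v1|^2 * |v2|^2 * ... * |v3|^2
= 10 * 9 * 3
Running product: 10, 90, 270
N(V) = 270


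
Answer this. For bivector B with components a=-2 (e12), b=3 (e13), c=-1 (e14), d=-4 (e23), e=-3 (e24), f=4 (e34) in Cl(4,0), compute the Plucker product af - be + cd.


Plucker relation: af - be + cd
a*f = (-2)*4 = -8
b*e = 3*(-3) = -9
c*d = (-1)*(-4) = 4
af - be + cd = -8 - (-9) + 4
= 5


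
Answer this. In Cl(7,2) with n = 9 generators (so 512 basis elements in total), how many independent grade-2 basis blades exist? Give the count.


Number of grade-k basis blades in Cl(p,q) with n = p + q is C(n, k).
n = 7 + 2 = 9
C(9, 2) = 9! / (2! * 7!)
= 362880 / (2 * 5040)
= 36


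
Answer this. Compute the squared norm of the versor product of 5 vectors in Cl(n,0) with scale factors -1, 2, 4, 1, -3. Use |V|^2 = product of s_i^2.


Each vector v_i has |v_i|^2 = s_i^2
Squared scales: (-1)^2 = 1, 2^2 = 4, 4^2 = 16, 1^2 = 1, (-3)^2 = 9
|V|^2 = 1 * 4 * 16 * 1 * 9
= 576


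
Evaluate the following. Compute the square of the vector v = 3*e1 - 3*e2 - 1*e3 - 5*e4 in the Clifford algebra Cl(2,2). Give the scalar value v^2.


v^2 = sum of c_i^2 * e_i^2
Positive signature terms (e_i^2 = +1): 3^2 + (-3)^2 = 18
Negative signature terms (e_j^2 = -1): (-1)^2 + (-5)^2 = 26
v^2 = 18 - 26 = -8


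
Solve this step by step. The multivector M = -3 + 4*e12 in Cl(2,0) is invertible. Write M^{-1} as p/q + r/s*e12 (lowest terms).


M = -3 + 4*e12, where e12^2 = -1.
Since M commutes with its reverse ~M = a - b*e12, M * ~M = a^2 - b^2*e12^2 = a^2 + b^2.
So M^{-1} = ~M / (a^2 + b^2) = (a - b*e12)/(a^2 + b^2).
a^2 + b^2 = 9 + 16 = 25
Scalar part = -3/25 = -3/25
Bivector coeff = -4/25 = -4/25
M^{-1} = -3/25 - 4/25*e12


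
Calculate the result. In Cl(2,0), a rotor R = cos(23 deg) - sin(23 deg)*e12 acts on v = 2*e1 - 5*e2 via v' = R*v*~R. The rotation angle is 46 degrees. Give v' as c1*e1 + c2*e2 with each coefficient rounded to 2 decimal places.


Rotor R = cos(23deg) - sin(23deg)*e12
Rotation angle theta = 2 * 23 = 46 degrees
v' = R*v*~R rotates v by theta.
cos(46deg) = 0.6947, sin(46deg) = 0.7193
v'_1 = 2*cos(46deg) - (-5)*sin(46deg)
= 2*0.6947 - (-5)*0.7193
= 4.99
v'_2 = 2*sin(46deg) + (-5)*cos(46deg)
= 2*0.7193 + (-5)*0.6947
= -2.03
v' = 4.99*e1 - 2.03*e2


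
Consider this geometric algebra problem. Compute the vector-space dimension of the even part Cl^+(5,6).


Even subalgebra dimension = 2^(n-1)
n = 5 + 6 = 11
2^(11 - 1) = 2^10 = 1024
Verification: sum of C(11,k) for even k = 1 + 55 + 330 + 462 + 165 + 11 = 1024
Result = 1024


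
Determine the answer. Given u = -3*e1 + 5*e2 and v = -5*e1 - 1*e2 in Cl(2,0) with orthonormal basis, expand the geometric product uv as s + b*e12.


Expand: (-3*e1 + 5*e2)(-5*e1 - 1*e2)
= (-3)*(-5)*e1e1 + (-3)*(-1)*e1e2 + 5*(-5)*e2e1 + 5*(-1)*e2e2
Using e1^2 = e2^2 = 1, e2e1 = -e1e2:
Scalar part s = (-3)*(-5) + 5*(-1) = 15 + (-5) = 10
Bivector part b = (-3)*(-1) - 5*(-5) = 3 - (-25) = 28
uv = 10 + 28*e12


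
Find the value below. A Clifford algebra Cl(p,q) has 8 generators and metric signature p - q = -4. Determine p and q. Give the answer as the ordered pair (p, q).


We need p + q = 8 and p - q = -4.
Adding: 2p = 8 + (-4) = 4, so p = 2.
Then q = 8 - 2 = 6.
(p, q) = (2, 6)


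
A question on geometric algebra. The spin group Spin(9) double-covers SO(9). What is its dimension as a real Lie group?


Spin(n) double-covers SO(n); both have Lie algebra so(n) of dimension n(n-1)/2.
n = 9
n(n-1) = 9 * 8 = 72
dim Spin(9) = 72/2 = 36


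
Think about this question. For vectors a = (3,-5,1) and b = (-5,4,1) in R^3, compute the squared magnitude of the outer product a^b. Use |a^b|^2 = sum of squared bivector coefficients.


a wedge b = (a1*b2 - a2*b1)*e12 + (a1*b3 - a3*b1)*e13 + (a2*b3 - a3*b2)*e23
e12 coeff: 3*4 - (-5)*(-5) = 12 - 25 = -13
e13 coeff: 3*1 - 1*(-5) = 3 - (-5) = 8
e23 coeff: (-5)*1 - 1*4 = -5 - 4 = -9
|a wedge b|^2 = (-13)^2 + 8^2 + (-9)^2
= 169 + 64 + 81
= 314


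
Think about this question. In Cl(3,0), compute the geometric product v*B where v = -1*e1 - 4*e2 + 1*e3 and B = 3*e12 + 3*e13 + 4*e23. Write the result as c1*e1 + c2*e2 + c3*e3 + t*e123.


vB has grade-1 (vector) and grade-3 (trivector) parts: vB = (v _| B) + (v ^ B).
Vector part <vB>_1:
  e1: -v2*b12 - v3*b13 = -(-4)*(3) - (1)*(3) = 9
  e2: v1*b12 - v3*b23 = (-1)*(3) - (1)*(4) = -7
  e3: v1*b13 + v2*b23 = (-1)*(3) + (-4)*(4) = -19
Trivector part <vB>_3:
  e123: v1*b23 - v2*b13 + v3*b12 = (-1)*(4) - (-4)*(3) + (1)*(3) = 11
vB = 9*e1 - 7*e2 - 19*e3 + 11*e123


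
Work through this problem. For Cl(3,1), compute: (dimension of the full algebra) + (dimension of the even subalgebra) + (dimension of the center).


n = 3 + 1 = 4
Total dim = 2^4 = 16
Even subalgebra dim = 2^3 = 8
n is even, so center dim = 1
Sum = 16 + 8 + 1 = 25


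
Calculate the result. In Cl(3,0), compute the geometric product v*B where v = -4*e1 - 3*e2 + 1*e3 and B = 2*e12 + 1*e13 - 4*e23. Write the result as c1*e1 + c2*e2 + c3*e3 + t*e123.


vB has grade-1 (vector) and grade-3 (trivector) parts: vB = (v _| B) + (v ^ B).
Vector part <vB>_1:
  e1: -v2*b12 - v3*b13 = -(-3)*(2) - (1)*(1) = 5
  e2: v1*b12 - v3*b23 = (-4)*(2) - (1)*(-4) = -4
  e3: v1*b13 + v2*b23 = (-4)*(1) + (-3)*(-4) = 8
Trivector part <vB>_3:
  e123: v1*b23 - v2*b13 + v3*b12 = (-4)*(-4) - (-3)*(1) + (1)*(2) = 21
vB = 5*e1 - 4*e2 + 8*e3 + 21*e123


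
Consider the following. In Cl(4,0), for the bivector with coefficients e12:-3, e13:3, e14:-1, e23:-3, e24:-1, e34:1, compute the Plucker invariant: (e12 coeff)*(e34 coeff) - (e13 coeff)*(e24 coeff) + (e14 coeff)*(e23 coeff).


Plucker relation: af - be + cd
a*f = (-3)*1 = -3
b*e = 3*(-1) = -3
c*d = (-1)*(-3) = 3
af - be + cd = -3 - (-3) + 3
= 3


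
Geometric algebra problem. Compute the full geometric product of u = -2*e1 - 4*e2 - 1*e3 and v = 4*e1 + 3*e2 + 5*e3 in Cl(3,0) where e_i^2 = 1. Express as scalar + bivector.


In Cl(3,0): e_i^2 = 1, e_ie_j = -e_je_i for i != j.
Scalar part = u . v = (-2)*4 + (-4)*3 + (-1)*5
= -8 + (-12) + (-5) = -25
e12 coeff = (-2)*3 - (-4)*4 = -6 - (-16) = 10
e13 coeff = (-2)*5 - (-1)*4 = -10 - (-4) = -6
e23 coeff = (-4)*5 - (-1)*3 = -20 - (-3) = -17
uv = -25 + 10*e12 - 6*e13 - 17*e23


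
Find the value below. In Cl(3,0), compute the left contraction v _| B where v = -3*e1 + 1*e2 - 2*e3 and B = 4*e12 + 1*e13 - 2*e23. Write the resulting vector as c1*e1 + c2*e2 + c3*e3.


Left contraction v _| B = <vB>_1 (grade-1 part of the geometric product vB).
Using e1_|e12 = e2, e2_|e12 = -e1, e1_|e13 = e3, e3_|e13 = -e1, e2_|e23 = e3, e3_|e23 = -e2:
e1 coeff: -v2*b12 - v3*b13 = -(1)*(4) - (-2)*(1) = -2
e2 coeff: v1*b12 - v3*b23 = (-3)*(4) - (-2)*(-2) = -16
e3 coeff: v1*b13 + v2*b23 = (-3)*(1) + (1)*(-2) = -5
v _| B = -2*e1 - 16*e2 - 5*e3


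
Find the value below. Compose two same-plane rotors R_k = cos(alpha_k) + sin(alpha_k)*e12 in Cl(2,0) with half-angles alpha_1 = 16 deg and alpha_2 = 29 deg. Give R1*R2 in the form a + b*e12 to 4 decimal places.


Same-plane rotors commute and their half-angles add:
R1*R2 = cos(a1 + a2) + sin(a1 + a2)*e12.
a1 + a2 = 16 + 29 = 45 deg
cos(45 deg) = 0.7071
sin(45 deg) = 0.7071
R1*R2 = 0.7071 + 0.7071*e12


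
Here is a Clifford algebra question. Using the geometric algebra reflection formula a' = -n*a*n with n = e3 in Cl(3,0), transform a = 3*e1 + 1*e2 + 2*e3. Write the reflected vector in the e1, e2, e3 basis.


Reflection formula: a' = -n*a*n, with n = e3 (unit vector, n^2 = 1).
For reflection through hyperplane perp to e3:
The component along e3 flips sign, others stay.
a = (3, 1, 2)
a' = (3, 1, -2)
a' = 3*e1 + 1*e2 - 2*e3


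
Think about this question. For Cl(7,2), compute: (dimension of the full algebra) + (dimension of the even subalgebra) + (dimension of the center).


n = 7 + 2 = 9
Total dim = 2^9 = 512
Even subalgebra dim = 2^8 = 256
n is odd, so center dim = 2
Sum = 512 + 256 + 2 = 770


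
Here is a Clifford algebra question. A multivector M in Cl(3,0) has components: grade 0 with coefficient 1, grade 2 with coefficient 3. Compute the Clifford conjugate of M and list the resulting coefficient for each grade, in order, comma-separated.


Clifford conjugate sign for grade k: (-1)^(k(k+1)/2)
Grade 0: (-1)^(0*1/2) = (-1)^0 = 1, coeff 1 -> 1
Grade 2: (-1)^(2*3/2) = (-1)^3 = -1, coeff 3 -> -3
Conjugated coefficients: 1, -3


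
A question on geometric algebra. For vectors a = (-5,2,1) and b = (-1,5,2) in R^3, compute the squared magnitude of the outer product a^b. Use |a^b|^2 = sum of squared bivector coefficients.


a wedge b = (a1*b2 - a2*b1)*e12 + (a1*b3 - a3*b1)*e13 + (a2*b3 - a3*b2)*e23
e12 coeff: (-5)*5 - 2*(-1) = -25 - (-2) = -23
e13 coeff: (-5)*2 - 1*(-1) = -10 - (-1) = -9
e23 coeff: 2*2 - 1*5 = 4 - 5 = -1
|a wedge b|^2 = (-23)^2 + (-9)^2 + (-1)^2
= 529 + 81 + 1
= 611


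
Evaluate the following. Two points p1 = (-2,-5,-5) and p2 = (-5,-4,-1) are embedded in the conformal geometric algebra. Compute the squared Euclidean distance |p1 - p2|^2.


p1 - p2 = (3, -1, -4)
|p1 - p2|^2 = 3^2 + (-1)^2 + (-4)^2
= 9 + 1 + 16
= 26


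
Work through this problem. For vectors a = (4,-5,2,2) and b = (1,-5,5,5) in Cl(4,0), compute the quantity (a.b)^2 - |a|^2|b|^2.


a . b = 4*1 + (-5)*(-5) + 2*5 + 2*5
= 4 + 25 + 10 + 10 = 49
|a|^2 = 4^2 + (-5)^2 + 2^2 + 2^2 = 49
|b|^2 = 1^2 + (-5)^2 + 5^2 + 5^2 = 76
(a.b)^2 = 49^2 = 2401
|a|^2 * |b|^2 = 49 * 76 = 3724
Result = 2401 - 3724 = -1323


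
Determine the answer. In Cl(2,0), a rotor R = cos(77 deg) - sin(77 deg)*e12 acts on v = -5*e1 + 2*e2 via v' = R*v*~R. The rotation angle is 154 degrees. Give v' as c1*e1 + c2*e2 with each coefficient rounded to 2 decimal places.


Rotor R = cos(77deg) - sin(77deg)*e12
Rotation angle theta = 2 * 77 = 154 degrees
v' = R*v*~R rotates v by theta.
cos(154deg) = -0.8988, sin(154deg) = 0.4384
v'_1 = -5*cos(154deg) - 2*sin(154deg)
= -5*(-0.8988) - 2*0.4384
= 3.62
v'_2 = -5*sin(154deg) + 2*cos(154deg)
= -5*0.4384 + 2*(-0.8988)
= -3.99
v' = 3.62*e1 - 3.99*e2


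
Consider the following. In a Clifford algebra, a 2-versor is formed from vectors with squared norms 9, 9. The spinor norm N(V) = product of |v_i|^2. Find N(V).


Spinor norm N(V) = |v1|^2 * |v2|^2 * ... * |v2|^2
= 9 * 9
Running product: 9, 81
N(V) = 81


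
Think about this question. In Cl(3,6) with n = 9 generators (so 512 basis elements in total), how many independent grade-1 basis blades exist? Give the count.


Number of grade-k basis blades in Cl(p,q) with n = p + q is C(n, k).
n = 3 + 6 = 9
C(9, 1) = 9! / (1! * 8!)
= 362880 / (1 * 40320)
= 9


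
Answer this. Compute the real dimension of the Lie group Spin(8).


Spin(n) double-covers SO(n); both have Lie algebra so(n) of dimension n(n-1)/2.
n = 8
n(n-1) = 8 * 7 = 56
dim Spin(8) = 56/2 = 28


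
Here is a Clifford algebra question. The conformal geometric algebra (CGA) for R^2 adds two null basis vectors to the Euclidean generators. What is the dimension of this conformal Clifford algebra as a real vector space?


The conformal model of R^2 uses Cl(3,1): the 2 Euclidean generators plus two extra orthogonal generators e+ (e+^2 = +1) and e- (e-^2 = -1), from which the null vectors e0, einf are built.
Number of generators m = 2 + 2 = 4.
dim Cl(p,q) = 2^m = 2^4 = 16


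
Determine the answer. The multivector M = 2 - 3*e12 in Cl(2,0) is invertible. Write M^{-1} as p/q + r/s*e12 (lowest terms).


M = 2 - 3*e12, where e12^2 = -1.
Since M commutes with its reverse ~M = a - b*e12, M * ~M = a^2 - b^2*e12^2 = a^2 + b^2.
So M^{-1} = ~M / (a^2 + b^2) = (a - b*e12)/(a^2 + b^2).
a^2 + b^2 = 4 + 9 = 13
Scalar part = 2/13 = 2/13
Bivector coeff = 3/13 = 3/13
M^{-1} = 2/13 + 3/13*e12


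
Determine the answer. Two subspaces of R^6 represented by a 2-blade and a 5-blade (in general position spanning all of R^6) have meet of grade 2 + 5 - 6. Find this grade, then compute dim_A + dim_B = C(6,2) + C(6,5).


Meet grade = grade(A) + grade(B) - n
= 2 + 5 - 6 = 1
C(6,2) = 15
C(6,5) = 6
dim_A + dim_B = 15 + 6 = 21


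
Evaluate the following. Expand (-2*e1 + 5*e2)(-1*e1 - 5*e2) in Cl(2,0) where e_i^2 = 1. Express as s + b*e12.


Expand: (-2*e1 + 5*e2)(-1*e1 - 5*e2)
= (-2)*(-1)*e1e1 + (-2)*(-5)*e1e2 + 5*(-1)*e2e1 + 5*(-5)*e2e2
Using e1^2 = e2^2 = 1, e2e1 = -e1e2:
Scalar part s = (-2)*(-1) + 5*(-5) = 2 + (-25) = -23
Bivector part b = (-2)*(-5) - 5*(-1) = 10 - (-5) = 15
uv = -23 + 15*e12


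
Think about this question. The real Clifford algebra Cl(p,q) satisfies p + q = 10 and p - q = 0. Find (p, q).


We need p + q = 10 and p - q = 0.
Adding: 2p = 10 + 0 = 10, so p = 5.
Then q = 10 - 5 = 5.
(p, q) = (5, 5)


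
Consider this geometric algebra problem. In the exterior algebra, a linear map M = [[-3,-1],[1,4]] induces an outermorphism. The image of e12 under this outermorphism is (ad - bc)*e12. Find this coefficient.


The outermorphism of a linear map f sends e1^e2 to f(e1)^f(e2).
f(e1) = -3*e1 + 1*e2
f(e2) = -1*e1 + 4*e2
f(e1) ^ f(e2) = (-3*e1 + 1*e2) ^ (-1*e1 + 4*e2)
= (-3)*4*e12 + 1*(-1)*e21
= (-12 - (-1))*e12
= -11*e12
Coefficient = -11


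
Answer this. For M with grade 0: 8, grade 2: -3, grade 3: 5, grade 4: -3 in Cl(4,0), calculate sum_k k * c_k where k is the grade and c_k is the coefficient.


Grade-weighted sum = sum of grade_k * coefficient_k
0*8 = 0
2*(-3) = -6
3*5 = 15
4*(-3) = -12
Total = 0 + (-6) + 15 + (-12) = -3


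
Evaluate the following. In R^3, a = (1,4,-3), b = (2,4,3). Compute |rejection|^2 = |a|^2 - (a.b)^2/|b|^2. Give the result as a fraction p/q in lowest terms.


|a|^2 = 1^2 + 4^2 + (-3)^2 = 26
|b|^2 = 2^2 + 4^2 + 3^2 = 29
a . b = 1*2 + 4*4 + (-3)*3 = 9
(a.b)^2 = 9^2 = 81
|rej|^2 = 26 - 81/29
= (754 - 81)/29
= 673/29
In lowest terms: 673/29


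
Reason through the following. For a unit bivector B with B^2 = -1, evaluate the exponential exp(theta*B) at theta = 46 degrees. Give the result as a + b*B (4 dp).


For a unit bivector B with B^2 = -1, the exponential series gives
e^(theta*B) = cos(theta) + sin(theta)*B (the GA analogue of Euler's formula).
theta = 46 degrees = 0.802851 rad
cos(46 deg) = 0.6947
sin(46 deg) = 0.7193
exp(theta*B) = 0.6947 + 0.7193*B


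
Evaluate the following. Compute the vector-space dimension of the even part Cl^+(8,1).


Even subalgebra dimension = 2^(n-1)
n = 8 + 1 = 9
2^(9 - 1) = 2^8 = 256
Verification: sum of C(9,k) for even k = 1 + 36 + 126 + 84 + 9 = 256
Result = 256


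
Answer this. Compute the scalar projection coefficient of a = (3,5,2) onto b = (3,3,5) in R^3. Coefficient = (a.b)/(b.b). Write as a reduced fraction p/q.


Projection coefficient = (a . b) / (b . b)
a . b = 3*3 + 5*3 + 2*5
= 9 + 15 + 10 = 34
b . b = 3^2 + 3^2 + 5^2
= 9 + 9 + 25 = 43
Coefficient = 34/43
In lowest terms: 34/43


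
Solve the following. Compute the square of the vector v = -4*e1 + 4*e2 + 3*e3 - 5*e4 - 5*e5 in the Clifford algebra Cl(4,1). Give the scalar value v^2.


v^2 = sum of c_i^2 * e_i^2
Positive signature terms (e_i^2 = +1): (-4)^2 + 4^2 + 3^2 + (-5)^2 = 66
Negative signature terms (e_j^2 = -1): (-5)^2 = 25
v^2 = 66 - 25 = 41


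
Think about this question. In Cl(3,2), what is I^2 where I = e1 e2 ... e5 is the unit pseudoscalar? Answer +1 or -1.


The pseudoscalar I = e1...e_n (product of all n generators) of Cl(p,q) satisfies I^2 = (-1)^(q + n(n-1)/2).
p = 3, q = 2, n = p + q = 5
n(n-1)/2 = 5 * 4 / 2 = 10
Exponent = q + n(n-1)/2 = 2 + 10 = 12
I^2 = (-1)^12 = +1


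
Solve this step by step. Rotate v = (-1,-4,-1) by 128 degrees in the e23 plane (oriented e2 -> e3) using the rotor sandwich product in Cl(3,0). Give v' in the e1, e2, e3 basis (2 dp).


Rotor R = cos(64deg) - sin(64deg)*e23
Rotation angle theta = 2 * 64 = 128 degrees in the e23 plane (e2 -> e3).
The component perpendicular to the plane (e1) is invariant: v'_1 = v1 = -1.00
cos(128deg) = -0.6157, sin(128deg) = 0.7880
v'_2 = v2*cos(theta) - v3*sin(theta) = -4*(-0.6157) - (-1)*0.7880 = 3.25
v'_3 = v2*sin(theta) + v3*cos(theta) = -4*0.7880 + (-1)*(-0.6157) = -2.54
v' = -1.00*e1 + 3.25*e2 - 2.54*e3


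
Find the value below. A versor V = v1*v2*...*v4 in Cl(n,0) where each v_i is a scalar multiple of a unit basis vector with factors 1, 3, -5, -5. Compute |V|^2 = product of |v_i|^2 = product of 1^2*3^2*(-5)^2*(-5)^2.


Each vector v_i has |v_i|^2 = s_i^2
Squared scales: 1^2 = 1, 3^2 = 9, (-5)^2 = 25, (-5)^2 = 25
|V|^2 = 1 * 9 * 25 * 25
= 5625


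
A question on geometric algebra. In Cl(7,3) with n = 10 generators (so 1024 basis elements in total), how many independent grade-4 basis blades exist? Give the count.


Number of grade-k basis blades in Cl(p,q) with n = p + q is C(n, k).
n = 7 + 3 = 10
C(10, 4) = 10! / (4! * 6!)
= 3628800 / (24 * 720)
= 210


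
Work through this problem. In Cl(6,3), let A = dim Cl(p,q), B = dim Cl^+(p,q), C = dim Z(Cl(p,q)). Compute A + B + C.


n = 6 + 3 = 9
Total dim = 2^9 = 512
Even subalgebra dim = 2^8 = 256
n is odd, so center dim = 2
Sum = 512 + 256 + 2 = 770


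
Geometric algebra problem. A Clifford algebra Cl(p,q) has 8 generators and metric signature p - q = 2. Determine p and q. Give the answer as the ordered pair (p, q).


We need p + q = 8 and p - q = 2.
Adding: 2p = 8 + 2 = 10, so p = 5.
Then q = 8 - 5 = 3.
(p, q) = (5, 3)


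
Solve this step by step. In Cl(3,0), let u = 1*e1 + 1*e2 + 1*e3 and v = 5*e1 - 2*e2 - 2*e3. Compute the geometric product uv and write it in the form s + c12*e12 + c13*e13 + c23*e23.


In Cl(3,0): e_i^2 = 1, e_ie_j = -e_je_i for i != j.
Scalar part = u . v = 1*5 + 1*(-2) + 1*(-2)
= 5 + (-2) + (-2) = 1
e12 coeff = 1*(-2) - 1*5 = -2 - 5 = -7
e13 coeff = 1*(-2) - 1*5 = -2 - 5 = -7
e23 coeff = 1*(-2) - 1*(-2) = -2 - (-2) = 0
uv = 1 - 7*e12 - 7*e13 + 0*e23


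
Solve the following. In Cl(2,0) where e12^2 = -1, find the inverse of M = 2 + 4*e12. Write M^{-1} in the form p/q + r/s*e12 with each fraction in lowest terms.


M = 2 + 4*e12, where e12^2 = -1.
Since M commutes with its reverse ~M = a - b*e12, M * ~M = a^2 - b^2*e12^2 = a^2 + b^2.
So M^{-1} = ~M / (a^2 + b^2) = (a - b*e12)/(a^2 + b^2).
a^2 + b^2 = 4 + 16 = 20
Scalar part = 2/20 = 1/10
Bivector coeff = -4/20 = -1/5
M^{-1} = 1/10 - 1/5*e12


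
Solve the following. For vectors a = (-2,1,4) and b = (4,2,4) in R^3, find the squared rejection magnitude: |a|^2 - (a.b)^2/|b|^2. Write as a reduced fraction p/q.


|a|^2 = (-2)^2 + 1^2 + 4^2 = 21
|b|^2 = 4^2 + 2^2 + 4^2 = 36
a . b = (-2)*4 + 1*2 + 4*4 = 10
(a.b)^2 = 10^2 = 100
|rej|^2 = 21 - 100/36
= (756 - 100)/36
= 656/36
In lowest terms: 164/9


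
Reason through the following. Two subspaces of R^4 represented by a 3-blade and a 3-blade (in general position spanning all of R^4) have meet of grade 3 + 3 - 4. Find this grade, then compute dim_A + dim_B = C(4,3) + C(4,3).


Meet grade = grade(A) + grade(B) - n
= 3 + 3 - 4 = 2
C(4,3) = 4
C(4,3) = 4
dim_A + dim_B = 4 + 4 = 8


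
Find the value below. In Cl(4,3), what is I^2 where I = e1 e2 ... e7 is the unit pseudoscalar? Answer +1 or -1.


The pseudoscalar I = e1...e_n (product of all n generators) of Cl(p,q) satisfies I^2 = (-1)^(q + n(n-1)/2).
p = 4, q = 3, n = p + q = 7
n(n-1)/2 = 7 * 6 / 2 = 21
Exponent = q + n(n-1)/2 = 3 + 21 = 24
I^2 = (-1)^24 = +1


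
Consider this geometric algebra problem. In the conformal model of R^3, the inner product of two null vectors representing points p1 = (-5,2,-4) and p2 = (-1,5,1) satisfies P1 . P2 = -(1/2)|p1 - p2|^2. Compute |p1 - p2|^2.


p1 - p2 = (-4, -3, -5)
|p1 - p2|^2 = (-4)^2 + (-3)^2 + (-5)^2
= 16 + 9 + 25
= 50


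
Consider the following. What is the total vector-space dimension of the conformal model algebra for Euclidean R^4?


The conformal model of R^4 uses Cl(5,1): the 4 Euclidean generators plus two extra orthogonal generators e+ (e+^2 = +1) and e- (e-^2 = -1), from which the null vectors e0, einf are built.
Number of generators m = 4 + 2 = 6.
dim Cl(p,q) = 2^m = 2^6 = 64


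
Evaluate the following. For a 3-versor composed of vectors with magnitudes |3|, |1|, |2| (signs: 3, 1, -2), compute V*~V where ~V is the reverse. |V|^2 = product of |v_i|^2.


Each vector v_i has |v_i|^2 = s_i^2
Squared scales: 3^2 = 9, 1^2 = 1, (-2)^2 = 4
|V|^2 = 9 * 1 * 4
= 36
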